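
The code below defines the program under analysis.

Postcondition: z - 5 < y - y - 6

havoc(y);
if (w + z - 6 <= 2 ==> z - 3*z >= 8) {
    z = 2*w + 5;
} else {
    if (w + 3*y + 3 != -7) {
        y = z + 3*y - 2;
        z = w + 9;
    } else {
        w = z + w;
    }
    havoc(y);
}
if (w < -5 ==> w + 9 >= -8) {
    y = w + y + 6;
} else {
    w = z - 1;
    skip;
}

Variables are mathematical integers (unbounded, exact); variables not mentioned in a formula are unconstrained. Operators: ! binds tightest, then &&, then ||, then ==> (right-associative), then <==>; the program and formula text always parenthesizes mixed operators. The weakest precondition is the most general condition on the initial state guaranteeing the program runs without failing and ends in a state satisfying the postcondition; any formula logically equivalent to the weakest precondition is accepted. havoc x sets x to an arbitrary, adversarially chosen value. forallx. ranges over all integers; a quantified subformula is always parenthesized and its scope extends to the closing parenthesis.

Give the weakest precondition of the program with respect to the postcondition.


Working backward. After the program, the postcondition z - 5 < y - y - 6 must hold; in canonical form it is z < -1.
Then branch requires z < -1; else branch requires z < -1.
Before the if: ((w < -5 ==> w >= -17) ==> z < -1) && ((!(w < -5 ==> w >= -17)) ==> z < -1)
Then branch requires ((w < -5 ==> w >= -17) ==> 2*w < -6) && ((!(w < -5 ==> w >= -17)) ==> 2*w < -6); else branch requires (w + 3*y != -10 ==> (((w < -5 ==> w >= -17) ==> w < -10) && ((!(w < -5 ==> w >= -17)) ==> w < -10))) && ((!(w + 3*y != -10)) ==> (((w + z < -5 ==> w + z >= -17) ==> z < -1) && ((!(w + z < -5 ==> w + z >= -17)) ==> z < -1))).
Before the if: ((w + z <= 8 ==> 2*z <= -8) ==> (((w < -5 ==> w >= -17) ==> 2*w < -6) && ((!(w < -5 ==> w >= -17)) ==> 2*w < -6))) && ((!(w + z <= 8 ==> 2*z <= -8)) ==> ((w + 3*y != -10 ==> (((w < -5 ==> w >= -17) ==> w < -10) && ((!(w < -5 ==> w >= -17)) ==> w < -10))) && ((!(w + 3*y != -10)) ==> (((w + z < -5 ==> w + z >= -17) ==> z < -1) && ((!(w + z < -5 ==> w + z >= -17)) ==> z < -1)))))
Before havoc y: forall y_1. (((w + z <= 8 ==> 2*z <= -8) ==> (((w < -5 ==> w >= -17) ==> 2*w < -6) && ((!(w < -5 ==> w >= -17)) ==> 2*w < -6))) && ((!(w + z <= 8 ==> 2*z <= -8)) ==> ((w + 3*y_1 != -10 ==> (((w < -5 ==> w >= -17) ==> w < -10) && ((!(w < -5 ==> w >= -17)) ==> w < -10))) && ((!(w + 3*y_1 != -10)) ==> (((w + z < -5 ==> w + z >= -17) ==> z < -1) && ((!(w + z < -5 ==> w + z >= -17)) ==> z < -1))))))
Answer: WP = forall y_1. (((w + z <= 8 ==> 2*z <= -8) ==> (((w < -5 ==> w >= -17) ==> 2*w < -6) && ((!(w < -5 ==> w >= -17)) ==> 2*w < -6))) && ((!(w + z <= 8 ==> 2*z <= -8)) ==> ((w + 3*y_1 != -10 ==> (((w < -5 ==> w >= -17) ==> w < -10) && ((!(w < -5 ==> w >= -17)) ==> w < -10))) && ((!(w + 3*y_1 != -10)) ==> (((w + z < -5 ==> w + z >= -17) ==> z < -1) && ((!(w + z < -5 ==> w + z >= -17)) ==> z < -1))))))


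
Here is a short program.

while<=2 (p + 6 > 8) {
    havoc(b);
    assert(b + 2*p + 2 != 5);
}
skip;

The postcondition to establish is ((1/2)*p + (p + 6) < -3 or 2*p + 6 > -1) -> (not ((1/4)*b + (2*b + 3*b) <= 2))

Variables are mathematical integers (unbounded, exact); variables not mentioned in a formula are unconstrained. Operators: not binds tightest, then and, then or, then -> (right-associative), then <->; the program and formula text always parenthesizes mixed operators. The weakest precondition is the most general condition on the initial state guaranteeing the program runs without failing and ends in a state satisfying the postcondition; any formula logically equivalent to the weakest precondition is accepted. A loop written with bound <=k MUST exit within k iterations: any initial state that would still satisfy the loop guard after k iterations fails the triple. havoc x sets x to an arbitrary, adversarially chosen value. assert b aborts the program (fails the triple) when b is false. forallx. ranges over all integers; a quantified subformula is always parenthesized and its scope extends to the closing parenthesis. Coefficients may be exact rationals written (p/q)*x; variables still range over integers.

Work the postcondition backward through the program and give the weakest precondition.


Working backward. After the program, the postcondition ((1/2)*p + (p + 6) < -3 or 2*p + 6 > -1) -> (not ((1/4)*b + (2*b + 3*b) <= 2)) must hold; in canonical form it is ((3/2)*p < -9 or 2*p > -7) -> (not ((21/4)*b <= 2)).
Before skip: ((3/2)*p < -9 or 2*p > -7) -> (not ((21/4)*b <= 2))
Before the loop (bound <=2), unroll the exhaustion recursion (WP_0 = exit-now case; WP_j = one more guarded iteration, up to j = 2):
  WP_0: (not (p > 2)) and (((3/2)*p < -9 or 2*p > -7) -> (not ((21/4)*b <= 2)))
  WP_1: (p > 2 -> (forall b_1. (b_1 + 2*p != 3 and (not (p > 2)) and (((3/2)*p < -9 or 2*p > -7) -> (not ((21/4)*b_1 <= 2)))))) and ((not (p > 2)) -> (((3/2)*p < -9 or 2*p > -7) -> (not ((21/4)*b <= 2))))
  WP_2: (p > 2 -> (forall b_2. (b_2 + 2*p != 3 and (p > 2 -> (forall b_1. (b_1 + 2*p != 3 and (not (p > 2)) and (((3/2)*p < -9 or 2*p > -7) -> (not ((21/4)*b_1 <= 2)))))) and ((not (p > 2)) -> (((3/2)*p < -9 or 2*p > -7) -> (not ((21/4)*b_2 <= 2))))))) and ((not (p > 2)) -> (((3/2)*p < -9 or 2*p > -7) -> (not ((21/4)*b <= 2))))
So before the loop: (p > 2 -> (forall b_2. (b_2 + 2*p != 3 and (p > 2 -> (forall b_1. (b_1 + 2*p != 3 and (not (p > 2)) and (((3/2)*p < -9 or 2*p > -7) -> (not ((21/4)*b_1 <= 2)))))) and ((not (p > 2)) -> (((3/2)*p < -9 or 2*p > -7) -> (not ((21/4)*b_2 <= 2))))))) and ((not (p > 2)) -> (((3/2)*p < -9 or 2*p > -7) -> (not ((21/4)*b <= 2))))
Answer: WP = (p > 2 -> (forall b_2. (b_2 + 2*p != 3 and (p > 2 -> (forall b_1. (b_1 + 2*p != 3 and (not (p > 2)) and (((3/2)*p < -9 or 2*p > -7) -> (not ((21/4)*b_1 <= 2)))))) and ((not (p > 2)) -> (((3/2)*p < -9 or 2*p > -7) -> (not ((21/4)*b_2 <= 2))))))) and ((not (p > 2)) -> (((3/2)*p < -9 or 2*p > -7) -> (not ((21/4)*b <= 2))))


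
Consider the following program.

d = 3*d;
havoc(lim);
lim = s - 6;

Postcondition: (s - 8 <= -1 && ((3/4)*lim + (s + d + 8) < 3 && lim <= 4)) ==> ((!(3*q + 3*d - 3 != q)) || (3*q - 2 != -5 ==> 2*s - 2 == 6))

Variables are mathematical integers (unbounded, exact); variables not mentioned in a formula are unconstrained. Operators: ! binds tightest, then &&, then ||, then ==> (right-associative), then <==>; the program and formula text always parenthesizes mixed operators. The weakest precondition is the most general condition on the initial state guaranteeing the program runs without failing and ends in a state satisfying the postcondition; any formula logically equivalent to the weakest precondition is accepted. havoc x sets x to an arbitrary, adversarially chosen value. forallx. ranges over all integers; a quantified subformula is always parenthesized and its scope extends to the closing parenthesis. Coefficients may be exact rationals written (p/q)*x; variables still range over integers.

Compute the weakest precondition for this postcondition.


Working backward. After the program, the postcondition (s - 8 <= -1 && ((3/4)*lim + (s + d + 8) < 3 && lim <= 4)) ==> ((!(3*q + 3*d - 3 != q)) || (3*q - 2 != -5 ==> 2*s - 2 == 6)) must hold; in canonical form it is (s <= 7 && d + (3/4)*lim + s < -5 && lim <= 4) ==> ((!(3*d + 2*q != 3)) || (3*q != -3 ==> 2*s == 8)).
Before lim := s - 6: (s <= 7 && d + (7/4)*s < -1/2 && s <= 10) ==> ((!(3*d + 2*q != 3)) || (3*q != -3 ==> 2*s == 8))
Before havoc lim: (s <= 7 && d + (7/4)*s < -1/2 && s <= 10) ==> ((!(3*d + 2*q != 3)) || (3*q != -3 ==> 2*s == 8))
Before d := 3*d: (s <= 7 && 3*d + (7/4)*s < -1/2 && s <= 10) ==> ((!(9*d + 2*q != 3)) || (3*q != -3 ==> 2*s == 8))
Answer: WP = (s <= 7 && 3*d + (7/4)*s < -1/2 && s <= 10) ==> ((!(9*d + 2*q != 3)) || (3*q != -3 ==> 2*s == 8))


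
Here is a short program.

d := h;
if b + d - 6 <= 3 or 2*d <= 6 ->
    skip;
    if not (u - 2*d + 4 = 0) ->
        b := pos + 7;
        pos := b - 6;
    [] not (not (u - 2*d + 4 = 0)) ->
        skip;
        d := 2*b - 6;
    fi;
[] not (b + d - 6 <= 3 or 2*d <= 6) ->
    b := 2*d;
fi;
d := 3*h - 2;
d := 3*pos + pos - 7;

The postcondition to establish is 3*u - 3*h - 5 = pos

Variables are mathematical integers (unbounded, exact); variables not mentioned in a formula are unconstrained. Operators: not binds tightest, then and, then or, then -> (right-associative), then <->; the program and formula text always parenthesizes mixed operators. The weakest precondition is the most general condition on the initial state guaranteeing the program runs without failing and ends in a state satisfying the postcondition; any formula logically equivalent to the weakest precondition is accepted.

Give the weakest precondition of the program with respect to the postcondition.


Working backward. After the program, the postcondition 3*u - 3*h - 5 = pos must hold; in canonical form it is 3*u = 3*h + pos + 5.
Before d := 3*pos + pos - 7: 3*u = 3*h + pos + 5
Before d := 3*h - 2: 3*u = 3*h + pos + 5
Then branch requires ((not (u = 2*d - 4)) -> 3*u = 3*h + pos + 6) and (u = 2*d - 4 -> 3*u = 3*h + pos + 5); else branch requires 3*u = 3*h + pos + 5.
Before the if: ((b + d <= 9 or 2*d <= 6) -> (((not (u = 2*d - 4)) -> 3*u = 3*h + pos + 6) and (u = 2*d - 4 -> 3*u = 3*h + pos + 5))) and ((not (b + d <= 9 or 2*d <= 6)) -> 3*u = 3*h + pos + 5)
Before d := h: ((b + h <= 9 or 2*h <= 6) -> (((not (u = 2*h - 4)) -> 3*u = 3*h + pos + 6) and (u = 2*h - 4 -> 3*u = 3*h + pos + 5))) and ((not (b + h <= 9 or 2*h <= 6)) -> 3*u = 3*h + pos + 5)
Answer: WP = ((b + h <= 9 or 2*h <= 6) -> (((not (u = 2*h - 4)) -> 3*u = 3*h + pos + 6) and (u = 2*h - 4 -> 3*u = 3*h + pos + 5))) and ((not (b + h <= 9 or 2*h <= 6)) -> 3*u = 3*h + pos + 5)


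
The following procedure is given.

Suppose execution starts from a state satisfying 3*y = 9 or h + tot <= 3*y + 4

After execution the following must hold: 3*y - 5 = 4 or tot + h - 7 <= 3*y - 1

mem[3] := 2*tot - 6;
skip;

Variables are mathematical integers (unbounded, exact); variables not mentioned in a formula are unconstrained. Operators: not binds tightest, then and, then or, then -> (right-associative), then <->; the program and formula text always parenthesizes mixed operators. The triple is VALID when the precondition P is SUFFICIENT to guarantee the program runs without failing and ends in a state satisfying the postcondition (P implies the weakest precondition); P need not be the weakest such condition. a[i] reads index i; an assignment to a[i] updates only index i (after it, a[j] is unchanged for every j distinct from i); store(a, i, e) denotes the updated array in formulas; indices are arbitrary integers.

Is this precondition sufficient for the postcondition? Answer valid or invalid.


Working backward. After the program, the postcondition 3*y - 5 = 4 or tot + h - 7 <= 3*y - 1 must hold; in canonical form it is 3*y = 9 or h + tot <= 3*y + 6.
Before skip: 3*y = 9 or h + tot <= 3*y + 6
Before mem[3] := 2*tot - 6: 3*y = 9 or h + tot <= 3*y + 6
The weakest precondition is 3*y = 9 or h + tot <= 3*y + 6.
Check whether 3*y = 9 or h + tot <= 3*y + 4 implies it.
Every state satisfying the precondition satisfies the weakest precondition: the implication holds.
Answer: valid


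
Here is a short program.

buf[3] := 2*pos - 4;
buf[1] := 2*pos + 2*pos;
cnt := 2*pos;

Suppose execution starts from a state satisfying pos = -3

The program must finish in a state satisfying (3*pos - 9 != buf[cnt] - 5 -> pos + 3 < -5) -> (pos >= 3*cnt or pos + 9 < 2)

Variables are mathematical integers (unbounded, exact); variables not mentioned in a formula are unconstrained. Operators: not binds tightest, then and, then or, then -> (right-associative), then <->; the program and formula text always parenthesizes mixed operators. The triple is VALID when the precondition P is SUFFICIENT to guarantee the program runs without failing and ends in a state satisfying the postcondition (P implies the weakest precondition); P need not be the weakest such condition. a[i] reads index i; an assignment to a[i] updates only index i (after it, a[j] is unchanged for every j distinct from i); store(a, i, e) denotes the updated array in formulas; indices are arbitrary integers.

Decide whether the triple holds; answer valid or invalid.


Working backward. After the program, the postcondition (3*pos - 9 != buf[cnt] - 5 -> pos + 3 < -5) -> (pos >= 3*cnt or pos + 9 < 2) must hold; in canonical form it is (3*pos != buf[cnt] + 4 -> pos < -8) -> (pos >= 3*cnt or pos < -7).
Before cnt := 2*pos: (3*pos != buf[2*pos] + 4 -> pos < -8) -> (5*pos <= 0 or pos < -7)
Before buf[1] := 2*pos + 2*pos: (3*pos != store(buf, 1, 4*pos)[2*pos] + 4 -> pos < -8) -> (5*pos <= 0 or pos < -7)
Before buf[3] := 2*pos - 4: (3*pos != store(store(buf, 3, 2*pos - 4), 1, 4*pos)[2*pos] + 4 -> pos < -8) -> (5*pos <= 0 or pos < -7)
The weakest precondition is (3*pos != store(store(buf, 3, 2*pos - 4), 1, 4*pos)[2*pos] + 4 -> pos < -8) -> (5*pos <= 0 or pos < -7).
Check whether pos = -3 implies it.
Every state satisfying the precondition satisfies the weakest precondition: the implication holds.
Answer: valid


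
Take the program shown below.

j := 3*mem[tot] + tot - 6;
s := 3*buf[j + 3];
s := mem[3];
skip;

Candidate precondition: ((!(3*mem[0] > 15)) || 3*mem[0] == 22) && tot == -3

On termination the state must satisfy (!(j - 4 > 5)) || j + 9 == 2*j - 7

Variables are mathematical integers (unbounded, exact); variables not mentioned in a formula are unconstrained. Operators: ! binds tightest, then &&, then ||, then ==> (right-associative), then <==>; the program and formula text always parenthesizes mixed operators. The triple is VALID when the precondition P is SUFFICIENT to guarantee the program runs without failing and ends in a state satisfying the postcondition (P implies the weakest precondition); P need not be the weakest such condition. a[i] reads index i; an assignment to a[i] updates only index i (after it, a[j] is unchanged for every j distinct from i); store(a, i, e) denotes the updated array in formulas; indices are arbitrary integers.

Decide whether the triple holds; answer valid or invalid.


Working backward. After the program, the postcondition (!(j - 4 > 5)) || j + 9 == 2*j - 7 must hold; in canonical form it is (!(j > 9)) || j == 16.
Before skip: (!(j > 9)) || j == 16
Before s := mem[3]: (!(j > 9)) || j == 16
Before s := 3*buf[j + 3]: (!(j > 9)) || j == 16
Before j := 3*mem[tot] + tot - 6: (!(3*mem[tot] + tot > 15)) || 3*mem[tot] + tot == 22
The weakest precondition is (!(3*mem[tot] + tot > 15)) || 3*mem[tot] + tot == 22.
Check whether ((!(3*mem[0] > 15)) || 3*mem[0] == 22) && tot == -3 implies it.
Countermodel: at the initial state mem = {[-3] = 7, [0] = -17422, elsewhere 7}, tot = -3, the precondition holds but the weakest precondition fails.
Answer: invalid


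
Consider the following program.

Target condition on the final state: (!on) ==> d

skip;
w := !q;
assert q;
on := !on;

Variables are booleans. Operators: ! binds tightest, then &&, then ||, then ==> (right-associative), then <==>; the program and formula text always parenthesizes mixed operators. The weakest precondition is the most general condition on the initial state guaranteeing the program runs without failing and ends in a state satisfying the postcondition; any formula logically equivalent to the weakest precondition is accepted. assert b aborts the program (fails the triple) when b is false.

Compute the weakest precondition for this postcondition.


Working backward. After the program, (!on) ==> d must hold.
Before on := !on: on ==> d
Before assert q: q && (on ==> d)
Before w := !q: q && (on ==> d)
Before skip: q && (on ==> d)
Answer: WP = q && (on ==> d)


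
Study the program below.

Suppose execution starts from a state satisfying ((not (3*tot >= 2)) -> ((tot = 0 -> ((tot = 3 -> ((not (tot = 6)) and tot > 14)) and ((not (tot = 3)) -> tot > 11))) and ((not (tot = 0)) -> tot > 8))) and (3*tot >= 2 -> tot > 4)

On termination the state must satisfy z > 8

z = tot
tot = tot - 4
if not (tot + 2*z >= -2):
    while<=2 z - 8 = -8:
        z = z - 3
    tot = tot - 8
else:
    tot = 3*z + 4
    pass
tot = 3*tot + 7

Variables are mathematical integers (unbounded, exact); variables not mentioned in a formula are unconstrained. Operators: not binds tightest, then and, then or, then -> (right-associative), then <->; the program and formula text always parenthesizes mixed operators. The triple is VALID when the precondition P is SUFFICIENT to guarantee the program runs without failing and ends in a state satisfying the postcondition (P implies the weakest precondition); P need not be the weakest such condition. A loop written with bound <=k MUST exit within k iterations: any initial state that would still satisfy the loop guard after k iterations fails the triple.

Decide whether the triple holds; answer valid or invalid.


Working backward. After the program, z > 8 must hold.
Before tot := 3*tot + 7: z > 8
Then branch requires (z = 0 -> ((z = 3 -> ((not (z = 6)) and z > 14)) and ((not (z = 3)) -> z > 11))) and ((not (z = 0)) -> z > 8); else branch requires z > 8.
Before the if: ((not (tot + 2*z >= -2)) -> ((z = 0 -> ((z = 3 -> ((not (z = 6)) and z > 14)) and ((not (z = 3)) -> z > 11))) and ((not (z = 0)) -> z > 8))) and (tot + 2*z >= -2 -> z > 8)
Before tot := tot - 4: ((not (tot + 2*z >= 2)) -> ((z = 0 -> ((z = 3 -> ((not (z = 6)) and z > 14)) and ((not (z = 3)) -> z > 11))) and ((not (z = 0)) -> z > 8))) and (tot + 2*z >= 2 -> z > 8)
Before z := tot: ((not (3*tot >= 2)) -> ((tot = 0 -> ((tot = 3 -> ((not (tot = 6)) and tot > 14)) and ((not (tot = 3)) -> tot > 11))) and ((not (tot = 0)) -> tot > 8))) and (3*tot >= 2 -> tot > 8)
The weakest precondition is ((not (3*tot >= 2)) -> ((tot = 0 -> ((tot = 3 -> ((not (tot = 6)) and tot > 14)) and ((not (tot = 3)) -> tot > 11))) and ((not (tot = 0)) -> tot > 8))) and (3*tot >= 2 -> tot > 8).
Check whether ((not (3*tot >= 2)) -> ((tot = 0 -> ((tot = 3 -> ((not (tot = 6)) and tot > 14)) and ((not (tot = 3)) -> tot > 11))) and ((not (tot = 0)) -> tot > 8))) and (3*tot >= 2 -> tot > 4) implies it.
Countermodel: at the initial state tot = 5, the precondition holds but the weakest precondition fails.
Answer: invalid


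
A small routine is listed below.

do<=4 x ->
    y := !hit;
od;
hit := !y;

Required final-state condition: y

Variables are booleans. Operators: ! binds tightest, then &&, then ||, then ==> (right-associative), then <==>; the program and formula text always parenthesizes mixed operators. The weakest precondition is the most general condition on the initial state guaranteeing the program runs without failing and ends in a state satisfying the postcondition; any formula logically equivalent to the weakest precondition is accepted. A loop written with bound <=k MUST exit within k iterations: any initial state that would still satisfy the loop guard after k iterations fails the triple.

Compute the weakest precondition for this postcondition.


Working backward. After the program, y must hold.
Before hit := !y: y
Before the loop (bound <=4), unroll the exhaustion recursion (WP_0 = exit-now case; WP_j = one more guarded iteration, up to j = 4):
  WP_0: (!x) && y
  WP_1: (x ==> ((!x) && (!hit))) && ((!x) ==> y)
  WP_2: (x ==> ((x ==> ((!x) && (!hit))) && ((!x) ==> (!hit)))) && ((!x) ==> y)
  WP_3: (x ==> ((x ==> ((x ==> ((!x) && (!hit))) && ((!x) ==> (!hit)))) && ((!x) ==> (!hit)))) && ((!x) ==> y)
  WP_4: (x ==> ((x ==> ((x ==> ((x ==> ((!x) && (!hit))) && ((!x) ==> (!hit)))) && ((!x) ==> (!hit)))) && ((!x) ==> (!hit)))) && ((!x) ==> y)
So before the loop: (x ==> ((x ==> ((x ==> ((x ==> ((!x) && (!hit))) && ((!x) ==> (!hit)))) && ((!x) ==> (!hit)))) && ((!x) ==> (!hit)))) && ((!x) ==> y)
Answer: WP = (x ==> ((x ==> ((x ==> ((x ==> ((!x) && (!hit))) && ((!x) ==> (!hit)))) && ((!x) ==> (!hit)))) && ((!x) ==> (!hit)))) && ((!x) ==> y)


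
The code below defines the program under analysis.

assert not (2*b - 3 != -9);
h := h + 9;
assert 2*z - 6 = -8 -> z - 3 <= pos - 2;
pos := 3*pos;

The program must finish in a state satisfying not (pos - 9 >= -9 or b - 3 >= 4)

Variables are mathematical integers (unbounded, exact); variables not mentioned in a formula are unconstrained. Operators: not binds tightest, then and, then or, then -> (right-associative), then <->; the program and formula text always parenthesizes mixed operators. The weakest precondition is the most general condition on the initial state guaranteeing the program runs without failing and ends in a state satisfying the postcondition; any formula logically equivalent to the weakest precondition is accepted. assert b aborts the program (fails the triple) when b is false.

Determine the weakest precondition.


Working backward. After the program, the postcondition not (pos - 9 >= -9 or b - 3 >= 4) must hold; in canonical form it is not (pos >= 0 or b >= 7).
Before pos := 3*pos: not (3*pos >= 0 or b >= 7)
Before assert 2*z - 6 = -8 -> z - 3 <= pos - 2: (2*z = -2 -> z <= pos + 1) and (not (3*pos >= 0 or b >= 7))
Before h := h + 9: (2*z = -2 -> z <= pos + 1) and (not (3*pos >= 0 or b >= 7))
Before assert not (2*b - 3 != -9): (not (2*b != -6)) and (2*z = -2 -> z <= pos + 1) and (not (3*pos >= 0 or b >= 7))
Answer: WP = (not (2*b != -6)) and (2*z = -2 -> z <= pos + 1) and (not (3*pos >= 0 or b >= 7))


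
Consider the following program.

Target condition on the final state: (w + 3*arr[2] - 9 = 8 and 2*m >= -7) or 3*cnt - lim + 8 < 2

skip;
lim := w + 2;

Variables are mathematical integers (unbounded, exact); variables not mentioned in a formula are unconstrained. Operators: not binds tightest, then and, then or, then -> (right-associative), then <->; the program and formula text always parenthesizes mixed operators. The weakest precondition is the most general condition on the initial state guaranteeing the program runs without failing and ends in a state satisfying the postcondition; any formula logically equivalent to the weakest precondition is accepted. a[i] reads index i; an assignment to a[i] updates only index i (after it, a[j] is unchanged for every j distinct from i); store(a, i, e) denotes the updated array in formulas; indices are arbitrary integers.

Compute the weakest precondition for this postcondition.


Working backward. After the program, the postcondition (w + 3*arr[2] - 9 = 8 and 2*m >= -7) or 3*cnt - lim + 8 < 2 must hold; in canonical form it is (3*arr[2] + w = 17 and 2*m >= -7) or 3*cnt < lim - 6.
Before lim := w + 2: (3*arr[2] + w = 17 and 2*m >= -7) or 3*cnt < w - 4
Before skip: (3*arr[2] + w = 17 and 2*m >= -7) or 3*cnt < w - 4
Answer: WP = (3*arr[2] + w = 17 and 2*m >= -7) or 3*cnt < w - 4


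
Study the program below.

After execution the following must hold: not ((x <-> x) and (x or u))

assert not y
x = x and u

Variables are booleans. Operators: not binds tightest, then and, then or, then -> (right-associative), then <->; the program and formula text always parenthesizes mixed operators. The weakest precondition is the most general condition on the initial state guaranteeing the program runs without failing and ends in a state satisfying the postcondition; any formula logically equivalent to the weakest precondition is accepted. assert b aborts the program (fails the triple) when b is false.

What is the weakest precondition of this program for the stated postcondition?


Working backward. After the program, the postcondition not ((x <-> x) and (x or u)) must hold; in canonical form it is not (x or u).
Before x := x and u: not ((x and u) or u)
Before assert not y: (not y) and (not ((x and u) or u))
Answer: WP = (not y) and (not ((x and u) or u))


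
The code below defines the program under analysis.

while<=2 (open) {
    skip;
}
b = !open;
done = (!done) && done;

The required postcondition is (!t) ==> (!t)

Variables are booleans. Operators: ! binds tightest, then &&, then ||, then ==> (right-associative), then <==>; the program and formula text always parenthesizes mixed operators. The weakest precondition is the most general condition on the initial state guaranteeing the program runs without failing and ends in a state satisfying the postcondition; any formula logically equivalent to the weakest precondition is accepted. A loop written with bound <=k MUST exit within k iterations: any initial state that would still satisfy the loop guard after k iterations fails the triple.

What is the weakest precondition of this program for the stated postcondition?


Working backward. After the program, the postcondition (!t) ==> (!t) must hold; in canonical form it is true.
Before done := (!done) && done: true
Before b := !open: true
Before the loop (bound <=2), unroll the exhaustion recursion (WP_0 = exit-now case; WP_j = one more guarded iteration, up to j = 2):
  WP_0: !open
  WP_1: open ==> (!open)
  WP_2: open ==> (open ==> (!open))
So before the loop: open ==> (open ==> (!open))
Answer: WP = open ==> (open ==> (!open))


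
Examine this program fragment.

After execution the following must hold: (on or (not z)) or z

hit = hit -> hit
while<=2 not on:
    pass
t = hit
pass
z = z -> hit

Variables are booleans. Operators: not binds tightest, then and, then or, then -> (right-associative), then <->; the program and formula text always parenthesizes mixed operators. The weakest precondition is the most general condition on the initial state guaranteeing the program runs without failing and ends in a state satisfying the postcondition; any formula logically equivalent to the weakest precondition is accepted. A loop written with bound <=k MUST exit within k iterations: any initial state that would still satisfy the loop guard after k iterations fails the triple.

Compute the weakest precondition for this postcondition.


Working backward. After the program, the postcondition (on or (not z)) or z must hold; in canonical form it is true.
Before z := z -> hit: true
Before skip: true
Before t := hit: true
Before the loop (bound <=2), unroll the exhaustion recursion (WP_0 = exit-now case; WP_j = one more guarded iteration, up to j = 2):
  WP_0: on
  WP_1: (not on) -> on
  WP_2: (not on) -> ((not on) -> on)
So before the loop: (not on) -> ((not on) -> on)
Before hit := hit -> hit: (not on) -> ((not on) -> on)
Answer: WP = (not on) -> ((not on) -> on)


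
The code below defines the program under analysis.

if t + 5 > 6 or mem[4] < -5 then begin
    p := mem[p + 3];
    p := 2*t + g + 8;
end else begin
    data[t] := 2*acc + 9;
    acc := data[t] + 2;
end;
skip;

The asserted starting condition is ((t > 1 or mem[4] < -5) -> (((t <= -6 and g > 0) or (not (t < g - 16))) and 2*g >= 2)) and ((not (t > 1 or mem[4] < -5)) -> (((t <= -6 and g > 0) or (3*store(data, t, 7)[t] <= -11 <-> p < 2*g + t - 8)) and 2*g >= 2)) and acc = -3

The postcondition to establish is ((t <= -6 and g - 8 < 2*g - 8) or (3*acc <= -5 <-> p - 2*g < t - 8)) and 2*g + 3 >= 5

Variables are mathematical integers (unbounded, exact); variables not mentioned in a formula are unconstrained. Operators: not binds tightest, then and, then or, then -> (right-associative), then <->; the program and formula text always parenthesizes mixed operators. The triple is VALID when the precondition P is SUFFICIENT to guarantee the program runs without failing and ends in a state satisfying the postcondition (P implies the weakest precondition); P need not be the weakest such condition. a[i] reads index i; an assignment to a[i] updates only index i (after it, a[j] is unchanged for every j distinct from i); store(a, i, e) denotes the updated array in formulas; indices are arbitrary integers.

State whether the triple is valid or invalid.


Working backward. After the program, the postcondition ((t <= -6 and g - 8 < 2*g - 8) or (3*acc <= -5 <-> p - 2*g < t - 8)) and 2*g + 3 >= 5 must hold; in canonical form it is ((t <= -6 and g > 0) or (3*acc <= -5 <-> p < 2*g + t - 8)) and 2*g >= 2.
Before skip: ((t <= -6 and g > 0) or (3*acc <= -5 <-> p < 2*g + t - 8)) and 2*g >= 2
Then branch requires ((t <= -6 and g > 0) or (3*acc <= -5 <-> t < g - 16)) and 2*g >= 2; else branch requires ((t <= -6 and g > 0) or (3*store(data, t, 2*acc + 9)[t] <= -11 <-> p < 2*g + t - 8)) and 2*g >= 2.
Before the if: ((t > 1 or mem[4] < -5) -> (((t <= -6 and g > 0) or (3*acc <= -5 <-> t < g - 16)) and 2*g >= 2)) and ((not (t > 1 or mem[4] < -5)) -> (((t <= -6 and g > 0) or (3*store(data, t, 2*acc + 9)[t] <= -11 <-> p < 2*g + t - 8)) and 2*g >= 2))
The weakest precondition is ((t > 1 or mem[4] < -5) -> (((t <= -6 and g > 0) or (3*acc <= -5 <-> t < g - 16)) and 2*g >= 2)) and ((not (t > 1 or mem[4] < -5)) -> (((t <= -6 and g > 0) or (3*store(data, t, 2*acc + 9)[t] <= -11 <-> p < 2*g + t - 8)) and 2*g >= 2)).
Check whether ((t > 1 or mem[4] < -5) -> (((t <= -6 and g > 0) or (not (t < g - 16))) and 2*g >= 2)) and ((not (t > 1 or mem[4] < -5)) -> (((t <= -6 and g > 0) or (3*store(data, t, 7)[t] <= -11 <-> p < 2*g + t - 8)) and 2*g >= 2)) and acc = -3 implies it.
Countermodel: at the initial state acc = -3, data = {[2] = 0, [4] = 0, elsewhere 0}, g = 1, mem = {[2] = -5, [4] = -5, elsewhere -5}, p = -4, t = 2, the precondition holds but the weakest precondition fails.
Answer: invalid


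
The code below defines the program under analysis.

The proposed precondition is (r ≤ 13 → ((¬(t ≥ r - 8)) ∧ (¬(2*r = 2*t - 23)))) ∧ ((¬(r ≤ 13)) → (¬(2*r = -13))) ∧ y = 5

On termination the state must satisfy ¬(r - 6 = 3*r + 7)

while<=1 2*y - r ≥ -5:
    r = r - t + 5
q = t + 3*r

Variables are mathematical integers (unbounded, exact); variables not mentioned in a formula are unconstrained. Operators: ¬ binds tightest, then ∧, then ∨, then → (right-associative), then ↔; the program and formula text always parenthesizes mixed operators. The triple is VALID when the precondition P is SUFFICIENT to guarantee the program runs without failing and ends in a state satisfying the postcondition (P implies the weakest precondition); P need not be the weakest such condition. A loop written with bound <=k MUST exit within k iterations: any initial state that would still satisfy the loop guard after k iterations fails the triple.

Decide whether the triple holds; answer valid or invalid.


Working backward. After the program, the postcondition ¬(r - 6 = 3*r + 7) must hold; in canonical form it is ¬(2*r = -13).
Before q := t + 3*r: ¬(2*r = -13)
Before the loop (bound <=1), unroll the exhaustion recursion (WP_0 = exit-now case; WP_j = one more guarded iteration, up to j = 1):
  WP_0: (¬(2*y ≥ r - 5)) ∧ (¬(2*r = -13))
  WP_1: (2*y ≥ r - 5 → ((¬(t + 2*y ≥ r)) ∧ (¬(2*r = 2*t - 23)))) ∧ ((¬(2*y ≥ r - 5)) → (¬(2*r = -13)))
So before the loop: (2*y ≥ r - 5 → ((¬(t + 2*y ≥ r)) ∧ (¬(2*r = 2*t - 23)))) ∧ ((¬(2*y ≥ r - 5)) → (¬(2*r = -13)))
The weakest precondition is (2*y ≥ r - 5 → ((¬(t + 2*y ≥ r)) ∧ (¬(2*r = 2*t - 23)))) ∧ ((¬(2*y ≥ r - 5)) → (¬(2*r = -13))).
Check whether (r ≤ 13 → ((¬(t ≥ r - 8)) ∧ (¬(2*r = 2*t - 23)))) ∧ ((¬(r ≤ 13)) → (¬(2*r = -13))) ∧ y = 5 implies it.
Countermodel: at the initial state r = 14, t = 5, y = 5, the precondition holds but the weakest precondition fails.
Answer: invalid


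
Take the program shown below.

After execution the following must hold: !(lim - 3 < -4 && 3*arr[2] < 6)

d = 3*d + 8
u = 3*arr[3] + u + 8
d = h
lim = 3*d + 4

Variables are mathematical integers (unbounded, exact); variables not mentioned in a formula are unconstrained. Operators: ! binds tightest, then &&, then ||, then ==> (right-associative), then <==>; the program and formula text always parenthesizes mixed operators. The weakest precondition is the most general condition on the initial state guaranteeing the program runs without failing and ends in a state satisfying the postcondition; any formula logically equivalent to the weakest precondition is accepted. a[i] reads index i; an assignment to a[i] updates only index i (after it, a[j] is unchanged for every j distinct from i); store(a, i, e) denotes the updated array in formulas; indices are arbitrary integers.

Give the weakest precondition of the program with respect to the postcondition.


Working backward. After the program, the postcondition !(lim - 3 < -4 && 3*arr[2] < 6) must hold; in canonical form it is !(lim < -1 && 3*arr[2] < 6).
Before lim := 3*d + 4: !(3*d < -5 && 3*arr[2] < 6)
Before d := h: !(3*h < -5 && 3*arr[2] < 6)
Before u := 3*arr[3] + u + 8: !(3*h < -5 && 3*arr[2] < 6)
Before d := 3*d + 8: !(3*h < -5 && 3*arr[2] < 6)
Answer: WP = !(3*h < -5 && 3*arr[2] < 6)


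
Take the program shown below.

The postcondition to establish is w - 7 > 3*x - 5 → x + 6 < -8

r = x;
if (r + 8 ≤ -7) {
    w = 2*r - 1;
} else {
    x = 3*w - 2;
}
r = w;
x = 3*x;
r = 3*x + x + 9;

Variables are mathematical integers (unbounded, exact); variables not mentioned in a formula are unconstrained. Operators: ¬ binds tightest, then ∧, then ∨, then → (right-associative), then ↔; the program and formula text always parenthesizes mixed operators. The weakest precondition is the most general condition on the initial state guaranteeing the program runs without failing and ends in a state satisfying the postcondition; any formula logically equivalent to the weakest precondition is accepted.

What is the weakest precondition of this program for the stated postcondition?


Working backward. After the program, the postcondition w - 7 > 3*x - 5 → x + 6 < -8 must hold; in canonical form it is w > 3*x + 2 → x < -14.
Before r := 3*x + x + 9: w > 3*x + 2 → x < -14
Before x := 3*x: w > 9*x + 2 → 3*x < -14
Before r := w: w > 9*x + 2 → 3*x < -14
Then branch requires 2*r > 9*x + 3 → 3*x < -14; else branch requires 26*w < 16 → 9*w < -8.
Before the if: (r ≤ -15 → (2*r > 9*x + 3 → 3*x < -14)) ∧ ((¬(r ≤ -15)) → (26*w < 16 → 9*w < -8))
Before r := x: (x ≤ -15 → (7*x < -3 → 3*x < -14)) ∧ ((¬(x ≤ -15)) → (26*w < 16 → 9*w < -8))
Answer: WP = (x ≤ -15 → (7*x < -3 → 3*x < -14)) ∧ ((¬(x ≤ -15)) → (26*w < 16 → 9*w < -8))


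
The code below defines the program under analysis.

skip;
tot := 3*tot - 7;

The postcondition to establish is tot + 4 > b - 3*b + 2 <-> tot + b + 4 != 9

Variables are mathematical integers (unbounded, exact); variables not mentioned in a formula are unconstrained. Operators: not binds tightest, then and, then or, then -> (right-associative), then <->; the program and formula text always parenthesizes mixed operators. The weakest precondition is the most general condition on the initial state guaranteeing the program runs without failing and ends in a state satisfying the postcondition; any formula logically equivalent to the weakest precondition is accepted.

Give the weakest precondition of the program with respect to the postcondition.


Working backward. After the program, the postcondition tot + 4 > b - 3*b + 2 <-> tot + b + 4 != 9 must hold; in canonical form it is 2*b + tot > -2 <-> b + tot != 5.
Before tot := 3*tot - 7: 2*b + 3*tot > 5 <-> b + 3*tot != 12
Before skip: 2*b + 3*tot > 5 <-> b + 3*tot != 12
Answer: WP = 2*b + 3*tot > 5 <-> b + 3*tot != 12


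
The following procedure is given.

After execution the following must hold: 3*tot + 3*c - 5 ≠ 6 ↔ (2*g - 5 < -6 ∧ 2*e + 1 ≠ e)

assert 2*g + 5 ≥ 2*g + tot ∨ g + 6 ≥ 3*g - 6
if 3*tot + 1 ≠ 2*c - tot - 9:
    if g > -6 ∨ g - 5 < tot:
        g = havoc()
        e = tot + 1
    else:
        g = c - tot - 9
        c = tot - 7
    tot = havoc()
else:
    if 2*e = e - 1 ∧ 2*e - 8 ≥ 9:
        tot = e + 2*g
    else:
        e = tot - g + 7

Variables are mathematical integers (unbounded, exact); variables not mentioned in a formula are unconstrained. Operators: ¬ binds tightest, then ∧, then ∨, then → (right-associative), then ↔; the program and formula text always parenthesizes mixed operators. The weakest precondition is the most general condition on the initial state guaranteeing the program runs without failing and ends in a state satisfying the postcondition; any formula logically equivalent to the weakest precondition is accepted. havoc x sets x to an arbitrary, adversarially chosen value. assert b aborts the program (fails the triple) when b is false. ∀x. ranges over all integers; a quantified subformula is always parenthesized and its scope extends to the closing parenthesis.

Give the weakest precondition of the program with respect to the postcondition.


Working backward. After the program, the postcondition 3*tot + 3*c - 5 ≠ 6 ↔ (2*g - 5 < -6 ∧ 2*e + 1 ≠ e) must hold; in canonical form it is 3*c + 3*tot ≠ 11 ↔ (2*g < -1 ∧ e ≠ -1).
Then branch requires ((g > -6 ∨ g < tot + 5) → (∀g_1. (∀tot_1. (3*c + 3*tot_1 ≠ 11 ↔ (2*g_1 < -1 ∧ tot ≠ -2))))) ∧ ((¬(g > -6 ∨ g < tot + 5)) → (∀tot_1. (3*tot + 3*tot_1 ≠ 32 ↔ (2*c < 2*tot + 17 ∧ e ≠ -1)))); else branch requires ((e = -1 ∧ 2*e ≥ 17) → (3*c + 3*e + 6*g ≠ 11 ↔ (2*g < -1 ∧ e ≠ -1))) ∧ ((¬(e = -1 ∧ 2*e ≥ 17)) → (3*c + 3*tot ≠ 11 ↔ (2*g < -1 ∧ tot ≠ g - 8))).
Before the if: (4*tot ≠ 2*c - 10 → (((g > -6 ∨ g < tot + 5) → (∀g_1. (∀tot_1. (3*c + 3*tot_1 ≠ 11 ↔ (2*g_1 < -1 ∧ tot ≠ -2))))) ∧ ((¬(g > -6 ∨ g < tot + 5)) → (∀tot_1. (3*tot + 3*tot_1 ≠ 32 ↔ (2*c < 2*tot + 17 ∧ e ≠ -1)))))) ∧ ((¬(4*tot ≠ 2*c - 10)) → (((e = -1 ∧ 2*e ≥ 17) → (3*c + 3*e + 6*g ≠ 11 ↔ (2*g < -1 ∧ e ≠ -1))) ∧ ((¬(e = -1 ∧ 2*e ≥ 17)) → (3*c + 3*tot ≠ 11 ↔ (2*g < -1 ∧ tot ≠ g - 8)))))
Before assert 2*g + 5 ≥ 2*g + tot ∨ g + 6 ≥ 3*g - 6: (tot ≤ 5 ∨ 2*g ≤ 12) ∧ (4*tot ≠ 2*c - 10 → (((g > -6 ∨ g < tot + 5) → (∀g_1. (∀tot_1. (3*c + 3*tot_1 ≠ 11 ↔ (2*g_1 < -1 ∧ tot ≠ -2))))) ∧ ((¬(g > -6 ∨ g < tot + 5)) → (∀tot_1. (3*tot + 3*tot_1 ≠ 32 ↔ (2*c < 2*tot + 17 ∧ e ≠ -1)))))) ∧ ((¬(4*tot ≠ 2*c - 10)) → (((e = -1 ∧ 2*e ≥ 17) → (3*c + 3*e + 6*g ≠ 11 ↔ (2*g < -1 ∧ e ≠ -1))) ∧ ((¬(e = -1 ∧ 2*e ≥ 17)) → (3*c + 3*tot ≠ 11 ↔ (2*g < -1 ∧ tot ≠ g - 8)))))
Answer: WP = (tot ≤ 5 ∨ 2*g ≤ 12) ∧ (4*tot ≠ 2*c - 10 → (((g > -6 ∨ g < tot + 5) → (∀g_1. (∀tot_1. (3*c + 3*tot_1 ≠ 11 ↔ (2*g_1 < -1 ∧ tot ≠ -2))))) ∧ ((¬(g > -6 ∨ g < tot + 5)) → (∀tot_1. (3*tot + 3*tot_1 ≠ 32 ↔ (2*c < 2*tot + 17 ∧ e ≠ -1)))))) ∧ ((¬(4*tot ≠ 2*c - 10)) → (((e = -1 ∧ 2*e ≥ 17) → (3*c + 3*e + 6*g ≠ 11 ↔ (2*g < -1 ∧ e ≠ -1))) ∧ ((¬(e = -1 ∧ 2*e ≥ 17)) → (3*c + 3*tot ≠ 11 ↔ (2*g < -1 ∧ tot ≠ g - 8)))))


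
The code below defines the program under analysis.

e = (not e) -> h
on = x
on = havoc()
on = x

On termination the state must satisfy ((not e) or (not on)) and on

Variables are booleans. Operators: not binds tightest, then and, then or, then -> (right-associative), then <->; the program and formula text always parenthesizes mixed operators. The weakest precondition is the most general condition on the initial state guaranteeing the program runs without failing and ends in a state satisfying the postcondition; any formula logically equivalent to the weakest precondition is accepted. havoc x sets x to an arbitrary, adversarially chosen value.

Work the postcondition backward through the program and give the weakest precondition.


Working backward. After the program, ((not e) or (not on)) and on must hold.
Before on := x: ((not e) or (not x)) and x
Before havoc on: ((not e) or (not x)) and x
Before on := x: ((not e) or (not x)) and x
Before e := (not e) -> h: ((not ((not e) -> h)) or (not x)) and x
Answer: WP = ((not ((not e) -> h)) or (not x)) and x


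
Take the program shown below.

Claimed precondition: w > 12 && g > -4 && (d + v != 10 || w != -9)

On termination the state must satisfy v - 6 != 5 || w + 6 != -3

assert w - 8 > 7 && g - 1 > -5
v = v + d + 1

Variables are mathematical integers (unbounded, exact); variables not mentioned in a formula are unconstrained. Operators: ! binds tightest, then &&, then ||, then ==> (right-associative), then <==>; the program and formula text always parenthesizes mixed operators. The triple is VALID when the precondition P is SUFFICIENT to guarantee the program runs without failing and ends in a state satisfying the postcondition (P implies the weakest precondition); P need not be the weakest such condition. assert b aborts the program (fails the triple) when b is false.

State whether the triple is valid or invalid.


Working backward. After the program, the postcondition v - 6 != 5 || w + 6 != -3 must hold; in canonical form it is v != 11 || w != -9.
Before v := v + d + 1: d + v != 10 || w != -9
Before assert w - 8 > 7 && g - 1 > -5: w > 15 && g > -4 && (d + v != 10 || w != -9)
The weakest precondition is w > 15 && g > -4 && (d + v != 10 || w != -9).
Check whether w > 12 && g > -4 && (d + v != 10 || w != -9) implies it.
Countermodel: at the initial state d = 10, g = -3, v = 0, w = 13, the precondition holds but the weakest precondition fails.
Answer: invalid
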